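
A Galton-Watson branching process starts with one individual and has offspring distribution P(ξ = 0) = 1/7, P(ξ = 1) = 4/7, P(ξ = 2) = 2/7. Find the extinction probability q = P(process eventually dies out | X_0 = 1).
q = 1/2

The pgf is f(s) = 1/7 + 4/7·s + 2/7·s². The extinction probability q is the smallest fixed point of f in [0, 1]. Setting s = f(s):
  2/7·s² + (4/7 − 1)·s + 1/7 = 0
  2/7·s² − (1/7 + 2/7)·s + 1/7 = 0
which factors as (s − 1)·(2/7·s − 1/7) = 0, giving roots s = 1 and s = (1/7)/(2/7) = 1/2.
Mean offspring μ = 4/7 + 2·2/7 = 8/7 > 1 (supercritical), so q < 1. The extinction probability is the smaller root: q = (1/7)/(2/7) = 1/2.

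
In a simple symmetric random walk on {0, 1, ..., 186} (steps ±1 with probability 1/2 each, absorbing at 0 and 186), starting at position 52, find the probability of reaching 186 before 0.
P(hit 186 before 0) = 52/186 = 26/93

Let u_k = P(hit 186 before 0 | start at k). Then u_0 = 0, u_186 = 1, and u_k = u_{k-1}/2 + u_{k+1}/2 for 1 ≤ k ≤ 185. This harmonic recurrence is solved by u_k = k/186, giving u_52 = 52/186 = 26/93.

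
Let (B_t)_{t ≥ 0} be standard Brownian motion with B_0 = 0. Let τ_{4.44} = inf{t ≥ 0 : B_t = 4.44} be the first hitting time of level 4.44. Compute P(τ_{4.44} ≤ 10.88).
P(τ_{4.44} ≤ 10.88) = 2(1 − Φ(4.44/√10.88)) = 2(1 − Φ(1.3461)) ≈ 0.1783

By the reflection principle for standard BM, P(τ_b ≤ t) = 2 · P(B_t ≥ b). Since B_t ~ N(0, t), P(B_t ≥ 4.44) = 1 − Φ(4.44/√t) = 1 − Φ(4.44/√10.88) = 1 − Φ(1.3461) ≈ 0.08914. Doubling: P(τ_{4.44} ≤ 10.88) ≈ 2 · 0.08914 = 0.17828 ≈ 0.1783.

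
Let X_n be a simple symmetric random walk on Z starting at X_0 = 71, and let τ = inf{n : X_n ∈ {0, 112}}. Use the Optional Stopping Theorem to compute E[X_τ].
E[X_τ] = 71

X_n is a martingale and τ is a bounded-mean stopping time (indeed τ is finite a.s. with bounded expectation since the walk is in a bounded region). By the OST, E[X_τ] = E[X_0] = 71. Equivalently: E[X_τ] = 112 · P(hit 112 first) + 0 · P(hit 0 first) = 112 · (71/112) = 71.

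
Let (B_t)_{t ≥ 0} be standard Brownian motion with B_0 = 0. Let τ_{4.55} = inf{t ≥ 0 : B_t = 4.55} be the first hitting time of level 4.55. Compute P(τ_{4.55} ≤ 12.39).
P(τ_{4.55} ≤ 12.39) = 2(1 − Φ(4.55/√12.39)) = 2(1 − Φ(1.2926)) ≈ 0.1961

By the reflection principle for standard BM, P(τ_b ≤ t) = 2 · P(B_t ≥ b). Since B_t ~ N(0, t), P(B_t ≥ 4.55) = 1 − Φ(4.55/√t) = 1 − Φ(4.55/√12.39) = 1 − Φ(1.2926) ≈ 0.09807. Doubling: P(τ_{4.55} ≤ 12.39) ≈ 2 · 0.09807 = 0.19614 ≈ 0.1961.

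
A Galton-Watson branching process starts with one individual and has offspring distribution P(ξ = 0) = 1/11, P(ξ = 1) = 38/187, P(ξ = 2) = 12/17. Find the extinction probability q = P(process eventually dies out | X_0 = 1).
q = 17/132

The pgf is f(s) = 1/11 + 38/187·s + 12/17·s². The extinction probability q is the smallest fixed point of f in [0, 1]. Setting s = f(s):
  12/17·s² + (38/187 − 1)·s + 1/11 = 0
  12/17·s² − (1/11 + 12/17)·s + 1/11 = 0
which factors as (s − 1)·(12/17·s − 1/11) = 0, giving roots s = 1 and s = (1/11)/(12/17) = 17/132.
Mean offspring μ = 38/187 + 2·12/17 = 302/187 > 1 (supercritical), so q < 1. The extinction probability is the smaller root: q = (1/11)/(12/17) = 17/132.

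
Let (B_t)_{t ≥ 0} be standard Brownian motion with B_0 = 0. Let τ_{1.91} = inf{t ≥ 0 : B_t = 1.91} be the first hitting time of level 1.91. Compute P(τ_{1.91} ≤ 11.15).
P(τ_{1.91} ≤ 11.15) = 2(1 − Φ(1.91/√11.15)) = 2(1 − Φ(0.5720)) ≈ 0.5673

By the reflection principle for standard BM, P(τ_b ≤ t) = 2 · P(B_t ≥ b). Since B_t ~ N(0, t), P(B_t ≥ 1.91) = 1 − Φ(1.91/√t) = 1 − Φ(1.91/√11.15) = 1 − Φ(0.5720) ≈ 0.28366. Doubling: P(τ_{1.91} ≤ 11.15) ≈ 2 · 0.28366 = 0.56732 ≈ 0.5673.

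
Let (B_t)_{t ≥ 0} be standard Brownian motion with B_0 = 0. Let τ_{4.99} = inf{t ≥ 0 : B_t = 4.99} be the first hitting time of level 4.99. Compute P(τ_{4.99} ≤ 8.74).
P(τ_{4.99} ≤ 8.74) = 2(1 − Φ(4.99/√8.74)) = 2(1 − Φ(1.6879)) ≈ 0.0914

By the reflection principle for standard BM, P(τ_b ≤ t) = 2 · P(B_t ≥ b). Since B_t ~ N(0, t), P(B_t ≥ 4.99) = 1 − Φ(4.99/√t) = 1 − Φ(4.99/√8.74) = 1 − Φ(1.6879) ≈ 0.04572. Doubling: P(τ_{4.99} ≤ 8.74) ≈ 2 · 0.04572 = 0.09144 ≈ 0.0914.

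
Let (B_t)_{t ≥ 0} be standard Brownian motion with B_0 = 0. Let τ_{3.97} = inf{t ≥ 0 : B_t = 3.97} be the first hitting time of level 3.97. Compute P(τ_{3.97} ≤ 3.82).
P(τ_{3.97} ≤ 3.82) = 2(1 − Φ(3.97/√3.82)) = 2(1 − Φ(2.0312)) ≈ 0.0422

By the reflection principle for standard BM, P(τ_b ≤ t) = 2 · P(B_t ≥ b). Since B_t ~ N(0, t), P(B_t ≥ 3.97) = 1 − Φ(3.97/√t) = 1 − Φ(3.97/√3.82) = 1 − Φ(2.0312) ≈ 0.02112. Doubling: P(τ_{3.97} ≤ 3.82) ≈ 2 · 0.02112 = 0.04224 ≈ 0.0422.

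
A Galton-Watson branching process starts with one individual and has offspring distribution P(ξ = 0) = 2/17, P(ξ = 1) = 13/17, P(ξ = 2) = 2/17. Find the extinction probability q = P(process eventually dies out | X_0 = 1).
q = 1

Mean offspring μ = 0·2/17 + 1·13/17 + 2·2/17 = 1 ≤ 1. For μ ≤ 1 with offspring not concentrated at 1, the Galton-Watson process goes extinct almost surely, so q = 1.
(Algebraic check: The pgf is f(s) = 2/17 + 13/17·s + 2/17·s². The extinction probability q is the smallest fixed point of f in [0, 1]. Setting s = f(s):
  2/17·s² + (13/17 − 1)·s + 2/17 = 0
  2/17·s² − (2/17 + 2/17)·s + 2/17 = 0
which factors as (s − 1)·(2/17·s − 2/17) = 0, giving roots s = 1 and s = (2/17)/(2/17) = 1. Since 1 ≥ 1, the smallest root in [0, 1] is s = 1.)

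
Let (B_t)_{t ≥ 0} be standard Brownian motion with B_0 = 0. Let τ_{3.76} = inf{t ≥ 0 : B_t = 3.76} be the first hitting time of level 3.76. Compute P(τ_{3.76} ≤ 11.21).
P(τ_{3.76} ≤ 11.21) = 2(1 − Φ(3.76/√11.21)) = 2(1 − Φ(1.1230)) ≈ 0.2614

By the reflection principle for standard BM, P(τ_b ≤ t) = 2 · P(B_t ≥ b). Since B_t ~ N(0, t), P(B_t ≥ 3.76) = 1 − Φ(3.76/√t) = 1 − Φ(3.76/√11.21) = 1 − Φ(1.1230) ≈ 0.13072. Doubling: P(τ_{3.76} ≤ 11.21) ≈ 2 · 0.13072 = 0.26144 ≈ 0.2614.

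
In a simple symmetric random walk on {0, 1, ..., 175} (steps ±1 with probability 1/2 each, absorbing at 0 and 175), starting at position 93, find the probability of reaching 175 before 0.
P(hit 175 before 0) = 93/175

Let u_k = P(hit 175 before 0 | start at k). Then u_0 = 0, u_175 = 1, and u_k = u_{k-1}/2 + u_{k+1}/2 for 1 ≤ k ≤ 174. This harmonic recurrence is solved by u_k = k/175, giving u_93 = 93/175.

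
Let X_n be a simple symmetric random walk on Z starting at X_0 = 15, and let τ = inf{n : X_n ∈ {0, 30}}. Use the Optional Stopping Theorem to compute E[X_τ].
E[X_τ] = 15

X_n is a martingale and τ is a bounded-mean stopping time (indeed τ is finite a.s. with bounded expectation since the walk is in a bounded region). By the OST, E[X_τ] = E[X_0] = 15. Equivalently: E[X_τ] = 30 · P(hit 30 first) + 0 · P(hit 0 first) = 30 · (15/30) = 15.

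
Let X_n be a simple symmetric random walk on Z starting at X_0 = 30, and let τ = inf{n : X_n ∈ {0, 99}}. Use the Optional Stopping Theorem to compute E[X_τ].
E[X_τ] = 30

X_n is a martingale and τ is a bounded-mean stopping time (indeed τ is finite a.s. with bounded expectation since the walk is in a bounded region). By the OST, E[X_τ] = E[X_0] = 30. Equivalently: E[X_τ] = 99 · P(hit 99 first) + 0 · P(hit 0 first) = 99 · (30/99) = 30.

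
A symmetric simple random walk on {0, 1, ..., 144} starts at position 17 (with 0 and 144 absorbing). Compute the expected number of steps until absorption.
E[τ | X_0 = 17] = 2159

Let v_k = E[τ | X_0 = k]. Boundary: v_0 = v_144 = 0. Recurrence: v_k = 1 + (v_{k-1} + v_{k+1})/2 for 1 ≤ k ≤ 143. The particular solution to v_k − (v_{k-1} + v_{k+1})/2 = 1 is v_k = −k^2. Adding homogeneous solution A + B k and matching boundaries gives v_k = k (144 − k). Substituting k = 17: v_17 = 17 · 127 = 2159.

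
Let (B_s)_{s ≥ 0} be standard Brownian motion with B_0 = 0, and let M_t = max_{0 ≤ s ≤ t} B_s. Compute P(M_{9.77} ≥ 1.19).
P(M_{9.77} ≥ 1.19) = 2·P(B_{9.77} ≥ 1.19) = 2(1 − Φ(1.19/√9.77)) ≈ 0.7034

By the reflection principle for Brownian motion, P(M_t ≥ a) = 2 · P(B_t ≥ a) for a ≥ 0. Since B_t ~ N(0, t), P(B_t ≥ 1.19) = 1 − Φ(1.19/√t) = 1 − Φ(1.19/√9.77) = 1 − Φ(0.3807). So
  P(M_{9.77} ≥ 1.19) = 2(1 − Φ(0.3807)) ≈ 0.7034.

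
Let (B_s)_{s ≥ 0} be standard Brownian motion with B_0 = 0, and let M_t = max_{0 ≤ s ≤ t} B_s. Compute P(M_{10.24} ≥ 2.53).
P(M_{10.24} ≥ 2.53) = 2·P(B_{10.24} ≥ 2.53) = 2(1 − Φ(2.53/√10.24)) ≈ 0.4292

By the reflection principle for Brownian motion, P(M_t ≥ a) = 2 · P(B_t ≥ a) for a ≥ 0. Since B_t ~ N(0, t), P(B_t ≥ 2.53) = 1 − Φ(2.53/√t) = 1 − Φ(2.53/√10.24) = 1 − Φ(0.7906). So
  P(M_{10.24} ≥ 2.53) = 2(1 − Φ(0.7906)) ≈ 0.4292.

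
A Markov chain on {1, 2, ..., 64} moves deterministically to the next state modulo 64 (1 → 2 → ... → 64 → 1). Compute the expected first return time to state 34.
E[T_34 | X_0 = 34] = 64

The chain cycles deterministically, so starting at state 34 it returns in exactly 64 steps. Equivalently, the stationary distribution is uniform π_j = 1/64 for every state j, so by Kac's formula E[T_34] = 1/π_34 = 64.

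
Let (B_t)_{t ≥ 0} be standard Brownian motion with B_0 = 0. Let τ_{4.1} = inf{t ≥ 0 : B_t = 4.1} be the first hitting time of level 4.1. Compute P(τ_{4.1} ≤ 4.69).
P(τ_{4.1} ≤ 4.69) = 2(1 − Φ(4.1/√4.69)) = 2(1 − Φ(1.8932)) ≈ 0.0583

By the reflection principle for standard BM, P(τ_b ≤ t) = 2 · P(B_t ≥ b). Since B_t ~ N(0, t), P(B_t ≥ 4.1) = 1 − Φ(4.1/√t) = 1 − Φ(4.1/√4.69) = 1 − Φ(1.8932) ≈ 0.02917. Doubling: P(τ_{4.1} ≤ 4.69) ≈ 2 · 0.02917 = 0.05834 ≈ 0.0583.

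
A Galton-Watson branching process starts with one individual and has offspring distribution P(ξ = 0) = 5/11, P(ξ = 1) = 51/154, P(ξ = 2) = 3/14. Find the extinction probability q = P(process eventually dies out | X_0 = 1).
q = 1

Mean offspring μ = 0·5/11 + 1·51/154 + 2·3/14 = 117/154 ≤ 1. For μ ≤ 1 with offspring not concentrated at 1, the Galton-Watson process goes extinct almost surely, so q = 1.
(Algebraic check: The pgf is f(s) = 5/11 + 51/154·s + 3/14·s². The extinction probability q is the smallest fixed point of f in [0, 1]. Setting s = f(s):
  3/14·s² + (51/154 − 1)·s + 5/11 = 0
  3/14·s² − (5/11 + 3/14)·s + 5/11 = 0
which factors as (s − 1)·(3/14·s − 5/11) = 0, giving roots s = 1 and s = (5/11)/(3/14) = 70/33. Since 70/33 ≥ 1, the smallest root in [0, 1] is s = 1.)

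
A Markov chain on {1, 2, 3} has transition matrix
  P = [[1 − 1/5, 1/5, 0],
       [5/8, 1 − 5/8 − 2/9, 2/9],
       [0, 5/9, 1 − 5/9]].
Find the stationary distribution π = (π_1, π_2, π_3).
π = (125/181, 40/181, 16/181)

This is a birth-death chain on three states, which satisfies detailed balance: π_1 · P_{12} = π_2 · P_{21} and π_2 · P_{23} = π_3 · P_{32}.
From π_1 · 1/5 = π_2 · 5/8: π_2/π_1 = (1/5)/(5/8) = 8/25.
From π_2 · 2/9 = π_3 · 5/9: π_3/π_2 = (2/9)/(5/9) = 2/5.
Take π_1 proportional to 1; then unnormalized π = (1, 8/25, 16/125). Normalize by dividing by the sum 181/125:
  π = (125/181, 40/181, 16/181).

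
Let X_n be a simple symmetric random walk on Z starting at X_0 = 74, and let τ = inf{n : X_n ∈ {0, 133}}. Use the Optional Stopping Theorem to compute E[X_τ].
E[X_τ] = 74

X_n is a martingale and τ is a bounded-mean stopping time (indeed τ is finite a.s. with bounded expectation since the walk is in a bounded region). By the OST, E[X_τ] = E[X_0] = 74. Equivalently: E[X_τ] = 133 · P(hit 133 first) + 0 · P(hit 0 first) = 133 · (74/133) = 74.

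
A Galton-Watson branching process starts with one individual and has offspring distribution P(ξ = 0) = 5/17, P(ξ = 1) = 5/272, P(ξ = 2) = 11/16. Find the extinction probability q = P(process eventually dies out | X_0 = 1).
q = 80/187

The pgf is f(s) = 5/17 + 5/272·s + 11/16·s². The extinction probability q is the smallest fixed point of f in [0, 1]. Setting s = f(s):
  11/16·s² + (5/272 − 1)·s + 5/17 = 0
  11/16·s² − (5/17 + 11/16)·s + 5/17 = 0
which factors as (s − 1)·(11/16·s − 5/17) = 0, giving roots s = 1 and s = (5/17)/(11/16) = 80/187.
Mean offspring μ = 5/272 + 2·11/16 = 379/272 > 1 (supercritical), so q < 1. The extinction probability is the smaller root: q = (5/17)/(11/16) = 80/187.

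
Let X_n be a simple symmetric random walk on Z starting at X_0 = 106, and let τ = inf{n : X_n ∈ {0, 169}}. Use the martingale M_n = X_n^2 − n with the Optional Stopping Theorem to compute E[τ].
E[τ] = 6678

M_n = X_n^2 − n is a martingale (since E[X_{n+1}^2 | F_n] = X_n^2 + 1). By OST (τ has finite mean in a bounded region), E[M_τ] = E[M_0] = X_0^2 − 0 = 106^2 = 11236. Also E[M_τ] = E[X_τ^2] − E[τ]. The walk exits at 0 or 169, with P(hit 169 first) = 106/169, so E[X_τ^2] = 169^2 · 106/169 + 0 = 17914. Thus E[τ] = E[X_τ^2] − E[M_τ] = 17914 − 11236 = 6678 = 106(169 − 106) = 6678.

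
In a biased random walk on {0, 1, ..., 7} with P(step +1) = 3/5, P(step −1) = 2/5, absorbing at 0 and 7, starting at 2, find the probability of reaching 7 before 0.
P(hit 7 before 0) = (1 − (2/3)^2) / (1 − (2/3)^7) = 1215/2059

Let u_k denote P(reach 7 before 0 | start at k). Boundary: u_0 = 0, u_7 = 1. Recurrence: u_k = 3/5·u_{k+1} + 2/5·u_{k-1} for 1 ≤ k ≤ 6. Try u_k = A + B·r^k with r = q/p = (2/5)/(3/5) = 2/3. Substitution satisfies the recurrence; boundary conditions give:
  u_k = (1 − r^k) / (1 − r^N) = (1 − (2/3)^2) / (1 − (2/3)^7) = 1215/2059.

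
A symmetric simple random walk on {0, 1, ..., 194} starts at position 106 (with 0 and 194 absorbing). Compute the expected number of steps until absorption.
E[τ | X_0 = 106] = 9328

Let v_k = E[τ | X_0 = k]. Boundary: v_0 = v_194 = 0. Recurrence: v_k = 1 + (v_{k-1} + v_{k+1})/2 for 1 ≤ k ≤ 193. The particular solution to v_k − (v_{k-1} + v_{k+1})/2 = 1 is v_k = −k^2. Adding homogeneous solution A + B k and matching boundaries gives v_k = k (194 − k). Substituting k = 106: v_106 = 106 · 88 = 9328.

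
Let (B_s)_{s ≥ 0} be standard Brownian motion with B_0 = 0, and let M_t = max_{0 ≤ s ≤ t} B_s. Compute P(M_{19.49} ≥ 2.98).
P(M_{19.49} ≥ 2.98) = 2·P(B_{19.49} ≥ 2.98) = 2(1 − Φ(2.98/√19.49)) ≈ 0.4997

By the reflection principle for Brownian motion, P(M_t ≥ a) = 2 · P(B_t ≥ a) for a ≥ 0. Since B_t ~ N(0, t), P(B_t ≥ 2.98) = 1 − Φ(2.98/√t) = 1 − Φ(2.98/√19.49) = 1 − Φ(0.6750). So
  P(M_{19.49} ≥ 2.98) = 2(1 − Φ(0.6750)) ≈ 0.4997.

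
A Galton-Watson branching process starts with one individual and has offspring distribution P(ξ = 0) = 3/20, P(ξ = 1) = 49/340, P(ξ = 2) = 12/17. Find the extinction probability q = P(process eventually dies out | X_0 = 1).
q = 17/80

The pgf is f(s) = 3/20 + 49/340·s + 12/17·s². The extinction probability q is the smallest fixed point of f in [0, 1]. Setting s = f(s):
  12/17·s² + (49/340 − 1)·s + 3/20 = 0
  12/17·s² − (3/20 + 12/17)·s + 3/20 = 0
which factors as (s − 1)·(12/17·s − 3/20) = 0, giving roots s = 1 and s = (3/20)/(12/17) = 17/80.
Mean offspring μ = 49/340 + 2·12/17 = 529/340 > 1 (supercritical), so q < 1. The extinction probability is the smaller root: q = (3/20)/(12/17) = 17/80.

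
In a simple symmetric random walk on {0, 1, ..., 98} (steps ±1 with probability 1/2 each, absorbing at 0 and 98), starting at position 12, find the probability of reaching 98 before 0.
P(hit 98 before 0) = 12/98 = 6/49

Let u_k = P(hit 98 before 0 | start at k). Then u_0 = 0, u_98 = 1, and u_k = u_{k-1}/2 + u_{k+1}/2 for 1 ≤ k ≤ 97. This harmonic recurrence is solved by u_k = k/98, giving u_12 = 12/98 = 6/49.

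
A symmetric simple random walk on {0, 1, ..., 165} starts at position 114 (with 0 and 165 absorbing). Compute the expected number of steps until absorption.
E[τ | X_0 = 114] = 5814

Let v_k = E[τ | X_0 = k]. Boundary: v_0 = v_165 = 0. Recurrence: v_k = 1 + (v_{k-1} + v_{k+1})/2 for 1 ≤ k ≤ 164. The particular solution to v_k − (v_{k-1} + v_{k+1})/2 = 1 is v_k = −k^2. Adding homogeneous solution A + B k and matching boundaries gives v_k = k (165 − k). Substituting k = 114: v_114 = 114 · 51 = 5814.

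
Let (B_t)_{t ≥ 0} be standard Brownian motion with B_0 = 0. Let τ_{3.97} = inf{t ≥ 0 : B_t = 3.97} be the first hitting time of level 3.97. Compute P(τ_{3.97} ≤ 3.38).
P(τ_{3.97} ≤ 3.38) = 2(1 − Φ(3.97/√3.38)) = 2(1 − Φ(2.1594)) ≈ 0.0308

By the reflection principle for standard BM, P(τ_b ≤ t) = 2 · P(B_t ≥ b). Since B_t ~ N(0, t), P(B_t ≥ 3.97) = 1 − Φ(3.97/√t) = 1 − Φ(3.97/√3.38) = 1 − Φ(2.1594) ≈ 0.01541. Doubling: P(τ_{3.97} ≤ 3.38) ≈ 2 · 0.01541 = 0.03082 ≈ 0.0308.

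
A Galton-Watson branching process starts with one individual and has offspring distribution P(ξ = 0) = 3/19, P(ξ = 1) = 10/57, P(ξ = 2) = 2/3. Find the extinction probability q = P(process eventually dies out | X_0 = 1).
q = 9/38

The pgf is f(s) = 3/19 + 10/57·s + 2/3·s². The extinction probability q is the smallest fixed point of f in [0, 1]. Setting s = f(s):
  2/3·s² + (10/57 − 1)·s + 3/19 = 0
  2/3·s² − (3/19 + 2/3)·s + 3/19 = 0
which factors as (s − 1)·(2/3·s − 3/19) = 0, giving roots s = 1 and s = (3/19)/(2/3) = 9/38.
Mean offspring μ = 10/57 + 2·2/3 = 86/57 > 1 (supercritical), so q < 1. The extinction probability is the smaller root: q = (3/19)/(2/3) = 9/38.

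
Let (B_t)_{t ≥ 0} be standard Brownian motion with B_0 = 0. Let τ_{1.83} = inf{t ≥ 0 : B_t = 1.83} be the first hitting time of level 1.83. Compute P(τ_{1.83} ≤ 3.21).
P(τ_{1.83} ≤ 3.21) = 2(1 − Φ(1.83/√3.21)) = 2(1 − Φ(1.0214)) ≈ 0.3071

By the reflection principle for standard BM, P(τ_b ≤ t) = 2 · P(B_t ≥ b). Since B_t ~ N(0, t), P(B_t ≥ 1.83) = 1 − Φ(1.83/√t) = 1 − Φ(1.83/√3.21) = 1 − Φ(1.0214) ≈ 0.15353. Doubling: P(τ_{1.83} ≤ 3.21) ≈ 2 · 0.15353 = 0.30706 ≈ 0.3071.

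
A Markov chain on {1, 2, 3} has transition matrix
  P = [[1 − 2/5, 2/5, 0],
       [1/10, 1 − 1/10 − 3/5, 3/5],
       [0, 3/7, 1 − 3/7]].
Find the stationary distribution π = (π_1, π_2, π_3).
π = (5/53, 20/53, 28/53)

This is a birth-death chain on three states, which satisfies detailed balance: π_1 · P_{12} = π_2 · P_{21} and π_2 · P_{23} = π_3 · P_{32}.
From π_1 · 2/5 = π_2 · 1/10: π_2/π_1 = (2/5)/(1/10) = 4.
From π_2 · 3/5 = π_3 · 3/7: π_3/π_2 = (3/5)/(3/7) = 7/5.
Take π_1 proportional to 1; then unnormalized π = (1, 4, 28/5). Normalize by dividing by the sum 53/5:
  π = (5/53, 20/53, 28/53).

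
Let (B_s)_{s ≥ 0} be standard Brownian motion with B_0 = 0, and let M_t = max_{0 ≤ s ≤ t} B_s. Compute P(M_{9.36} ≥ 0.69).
P(M_{9.36} ≥ 0.69) = 2·P(B_{9.36} ≥ 0.69) = 2(1 − Φ(0.69/√9.36)) ≈ 0.8216

By the reflection principle for Brownian motion, P(M_t ≥ a) = 2 · P(B_t ≥ a) for a ≥ 0. Since B_t ~ N(0, t), P(B_t ≥ 0.69) = 1 − Φ(0.69/√t) = 1 − Φ(0.69/√9.36) = 1 − Φ(0.2255). So
  P(M_{9.36} ≥ 0.69) = 2(1 − Φ(0.2255)) ≈ 0.8216.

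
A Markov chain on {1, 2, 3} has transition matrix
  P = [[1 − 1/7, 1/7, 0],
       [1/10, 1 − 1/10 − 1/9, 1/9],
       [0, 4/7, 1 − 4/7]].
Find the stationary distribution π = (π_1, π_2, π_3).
π = (126/341, 180/341, 35/341)

This is a birth-death chain on three states, which satisfies detailed balance: π_1 · P_{12} = π_2 · P_{21} and π_2 · P_{23} = π_3 · P_{32}.
From π_1 · 1/7 = π_2 · 1/10: π_2/π_1 = (1/7)/(1/10) = 10/7.
From π_2 · 1/9 = π_3 · 4/7: π_3/π_2 = (1/9)/(4/7) = 7/36.
Take π_1 proportional to 1; then unnormalized π = (1, 10/7, 5/18). Normalize by dividing by the sum 341/126:
  π = (126/341, 180/341, 35/341).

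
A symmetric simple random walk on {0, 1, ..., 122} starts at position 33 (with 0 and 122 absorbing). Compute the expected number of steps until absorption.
E[τ | X_0 = 33] = 2937

Let v_k = E[τ | X_0 = k]. Boundary: v_0 = v_122 = 0. Recurrence: v_k = 1 + (v_{k-1} + v_{k+1})/2 for 1 ≤ k ≤ 121. The particular solution to v_k − (v_{k-1} + v_{k+1})/2 = 1 is v_k = −k^2. Adding homogeneous solution A + B k and matching boundaries gives v_k = k (122 − k). Substituting k = 33: v_33 = 33 · 89 = 2937.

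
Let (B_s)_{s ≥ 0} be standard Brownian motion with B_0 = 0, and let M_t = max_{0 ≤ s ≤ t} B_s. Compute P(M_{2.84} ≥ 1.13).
P(M_{2.84} ≥ 1.13) = 2·P(B_{2.84} ≥ 1.13) = 2(1 − Φ(1.13/√2.84)) ≈ 0.5025

By the reflection principle for Brownian motion, P(M_t ≥ a) = 2 · P(B_t ≥ a) for a ≥ 0. Since B_t ~ N(0, t), P(B_t ≥ 1.13) = 1 − Φ(1.13/√t) = 1 − Φ(1.13/√2.84) = 1 − Φ(0.6705). So
  P(M_{2.84} ≥ 1.13) = 2(1 − Φ(0.6705)) ≈ 0.5025.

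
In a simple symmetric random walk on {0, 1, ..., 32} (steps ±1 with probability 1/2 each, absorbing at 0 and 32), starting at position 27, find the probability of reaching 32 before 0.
P(hit 32 before 0) = 27/32

Let u_k = P(hit 32 before 0 | start at k). Then u_0 = 0, u_32 = 1, and u_k = u_{k-1}/2 + u_{k+1}/2 for 1 ≤ k ≤ 31. This harmonic recurrence is solved by u_k = k/32, giving u_27 = 27/32.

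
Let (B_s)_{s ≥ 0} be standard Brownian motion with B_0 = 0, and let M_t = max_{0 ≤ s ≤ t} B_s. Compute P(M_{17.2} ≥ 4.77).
P(M_{17.2} ≥ 4.77) = 2·P(B_{17.2} ≥ 4.77) = 2(1 − Φ(4.77/√17.2)) ≈ 0.2501

By the reflection principle for Brownian motion, P(M_t ≥ a) = 2 · P(B_t ≥ a) for a ≥ 0. Since B_t ~ N(0, t), P(B_t ≥ 4.77) = 1 − Φ(4.77/√t) = 1 − Φ(4.77/√17.2) = 1 − Φ(1.1501). So
  P(M_{17.2} ≥ 4.77) = 2(1 − Φ(1.1501)) ≈ 0.2501.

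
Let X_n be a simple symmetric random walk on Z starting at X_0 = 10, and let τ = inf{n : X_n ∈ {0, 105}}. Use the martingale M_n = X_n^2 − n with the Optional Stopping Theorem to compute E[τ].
E[τ] = 950

M_n = X_n^2 − n is a martingale (since E[X_{n+1}^2 | F_n] = X_n^2 + 1). By OST (τ has finite mean in a bounded region), E[M_τ] = E[M_0] = X_0^2 − 0 = 10^2 = 100. Also E[M_τ] = E[X_τ^2] − E[τ]. The walk exits at 0 or 105, with P(hit 105 first) = 10/105, so E[X_τ^2] = 105^2 · 10/105 + 0 = 1050. Thus E[τ] = E[X_τ^2] − E[M_τ] = 1050 − 100 = 950 = 10(105 − 10) = 950.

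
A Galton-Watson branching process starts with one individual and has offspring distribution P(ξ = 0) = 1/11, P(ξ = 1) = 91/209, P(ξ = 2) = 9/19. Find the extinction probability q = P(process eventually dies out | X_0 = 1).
q = 19/99

The pgf is f(s) = 1/11 + 91/209·s + 9/19·s². The extinction probability q is the smallest fixed point of f in [0, 1]. Setting s = f(s):
  9/19·s² + (91/209 − 1)·s + 1/11 = 0
  9/19·s² − (1/11 + 9/19)·s + 1/11 = 0
which factors as (s − 1)·(9/19·s − 1/11) = 0, giving roots s = 1 and s = (1/11)/(9/19) = 19/99.
Mean offspring μ = 91/209 + 2·9/19 = 289/209 > 1 (supercritical), so q < 1. The extinction probability is the smaller root: q = (1/11)/(9/19) = 19/99.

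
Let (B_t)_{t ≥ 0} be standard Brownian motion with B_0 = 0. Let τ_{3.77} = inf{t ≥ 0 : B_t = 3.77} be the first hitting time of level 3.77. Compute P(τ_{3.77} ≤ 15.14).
P(τ_{3.77} ≤ 15.14) = 2(1 − Φ(3.77/√15.14)) = 2(1 − Φ(0.9689)) ≈ 0.3326

By the reflection principle for standard BM, P(τ_b ≤ t) = 2 · P(B_t ≥ b). Since B_t ~ N(0, t), P(B_t ≥ 3.77) = 1 − Φ(3.77/√t) = 1 − Φ(3.77/√15.14) = 1 − Φ(0.9689) ≈ 0.16630. Doubling: P(τ_{3.77} ≤ 15.14) ≈ 2 · 0.16630 = 0.33260 ≈ 0.3326.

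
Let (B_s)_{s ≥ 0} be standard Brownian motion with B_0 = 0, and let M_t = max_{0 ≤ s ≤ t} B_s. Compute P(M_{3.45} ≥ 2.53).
P(M_{3.45} ≥ 2.53) = 2·P(B_{3.45} ≥ 2.53) = 2(1 − Φ(2.53/√3.45)) ≈ 0.1732

By the reflection principle for Brownian motion, P(M_t ≥ a) = 2 · P(B_t ≥ a) for a ≥ 0. Since B_t ~ N(0, t), P(B_t ≥ 2.53) = 1 − Φ(2.53/√t) = 1 − Φ(2.53/√3.45) = 1 − Φ(1.3621). So
  P(M_{3.45} ≥ 2.53) = 2(1 − Φ(1.3621)) ≈ 0.1732.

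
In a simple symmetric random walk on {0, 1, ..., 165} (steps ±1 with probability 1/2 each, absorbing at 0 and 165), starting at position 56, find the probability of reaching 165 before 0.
P(hit 165 before 0) = 56/165

Let u_k = P(hit 165 before 0 | start at k). Then u_0 = 0, u_165 = 1, and u_k = u_{k-1}/2 + u_{k+1}/2 for 1 ≤ k ≤ 164. This harmonic recurrence is solved by u_k = k/165, giving u_56 = 56/165.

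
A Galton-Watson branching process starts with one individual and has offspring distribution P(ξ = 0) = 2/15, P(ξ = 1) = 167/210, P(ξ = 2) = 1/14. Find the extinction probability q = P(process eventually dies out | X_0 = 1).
q = 1

Mean offspring μ = 0·2/15 + 1·167/210 + 2·1/14 = 197/210 ≤ 1. For μ ≤ 1 with offspring not concentrated at 1, the Galton-Watson process goes extinct almost surely, so q = 1.
(Algebraic check: The pgf is f(s) = 2/15 + 167/210·s + 1/14·s². The extinction probability q is the smallest fixed point of f in [0, 1]. Setting s = f(s):
  1/14·s² + (167/210 − 1)·s + 2/15 = 0
  1/14·s² − (2/15 + 1/14)·s + 2/15 = 0
which factors as (s − 1)·(1/14·s − 2/15) = 0, giving roots s = 1 and s = (2/15)/(1/14) = 28/15. Since 28/15 ≥ 1, the smallest root in [0, 1] is s = 1.)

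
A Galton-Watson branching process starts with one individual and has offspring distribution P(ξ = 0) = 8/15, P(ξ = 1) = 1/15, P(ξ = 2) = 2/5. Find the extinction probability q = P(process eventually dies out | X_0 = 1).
q = 1

Mean offspring μ = 0·8/15 + 1·1/15 + 2·2/5 = 13/15 ≤ 1. For μ ≤ 1 with offspring not concentrated at 1, the Galton-Watson process goes extinct almost surely, so q = 1.
(Algebraic check: The pgf is f(s) = 8/15 + 1/15·s + 2/5·s². The extinction probability q is the smallest fixed point of f in [0, 1]. Setting s = f(s):
  2/5·s² + (1/15 − 1)·s + 8/15 = 0
  2/5·s² − (8/15 + 2/5)·s + 8/15 = 0
which factors as (s − 1)·(2/5·s − 8/15) = 0, giving roots s = 1 and s = (8/15)/(2/5) = 4/3. Since 4/3 ≥ 1, the smallest root in [0, 1] is s = 1.)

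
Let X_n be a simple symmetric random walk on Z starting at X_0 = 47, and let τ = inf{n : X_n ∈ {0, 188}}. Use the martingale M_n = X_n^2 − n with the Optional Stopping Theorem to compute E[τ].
E[τ] = 6627

M_n = X_n^2 − n is a martingale (since E[X_{n+1}^2 | F_n] = X_n^2 + 1). By OST (τ has finite mean in a bounded region), E[M_τ] = E[M_0] = X_0^2 − 0 = 47^2 = 2209. Also E[M_τ] = E[X_τ^2] − E[τ]. The walk exits at 0 or 188, with P(hit 188 first) = 47/188, so E[X_τ^2] = 188^2 · 47/188 + 0 = 8836. Thus E[τ] = E[X_τ^2] − E[M_τ] = 8836 − 2209 = 6627 = 47(188 − 47) = 6627.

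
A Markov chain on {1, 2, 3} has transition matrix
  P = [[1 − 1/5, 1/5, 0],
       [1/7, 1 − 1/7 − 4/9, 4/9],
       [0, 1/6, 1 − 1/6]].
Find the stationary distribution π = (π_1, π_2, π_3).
π = (15/92, 21/92, 14/23)

This is a birth-death chain on three states, which satisfies detailed balance: π_1 · P_{12} = π_2 · P_{21} and π_2 · P_{23} = π_3 · P_{32}.
From π_1 · 1/5 = π_2 · 1/7: π_2/π_1 = (1/5)/(1/7) = 7/5.
From π_2 · 4/9 = π_3 · 1/6: π_3/π_2 = (4/9)/(1/6) = 8/3.
Take π_1 proportional to 1; then unnormalized π = (1, 7/5, 56/15). Normalize by dividing by the sum 92/15:
  π = (15/92, 21/92, 14/23).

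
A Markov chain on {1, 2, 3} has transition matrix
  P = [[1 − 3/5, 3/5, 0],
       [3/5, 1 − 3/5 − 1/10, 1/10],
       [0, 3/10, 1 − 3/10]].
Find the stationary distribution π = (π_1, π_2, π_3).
π = (3/7, 3/7, 1/7)

This is a birth-death chain on three states, which satisfies detailed balance: π_1 · P_{12} = π_2 · P_{21} and π_2 · P_{23} = π_3 · P_{32}.
From π_1 · 3/5 = π_2 · 3/5: π_2/π_1 = (3/5)/(3/5) = 1.
From π_2 · 1/10 = π_3 · 3/10: π_3/π_2 = (1/10)/(3/10) = 1/3.
Take π_1 proportional to 1; then unnormalized π = (1, 1, 1/3). Normalize by dividing by the sum 7/3:
  π = (3/7, 3/7, 1/7).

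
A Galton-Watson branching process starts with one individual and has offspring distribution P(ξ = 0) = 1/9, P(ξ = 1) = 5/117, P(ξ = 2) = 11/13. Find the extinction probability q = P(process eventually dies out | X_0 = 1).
q = 13/99

The pgf is f(s) = 1/9 + 5/117·s + 11/13·s². The extinction probability q is the smallest fixed point of f in [0, 1]. Setting s = f(s):
  11/13·s² + (5/117 − 1)·s + 1/9 = 0
  11/13·s² − (1/9 + 11/13)·s + 1/9 = 0
which factors as (s − 1)·(11/13·s − 1/9) = 0, giving roots s = 1 and s = (1/9)/(11/13) = 13/99.
Mean offspring μ = 5/117 + 2·11/13 = 203/117 > 1 (supercritical), so q < 1. The extinction probability is the smaller root: q = (1/9)/(11/13) = 13/99.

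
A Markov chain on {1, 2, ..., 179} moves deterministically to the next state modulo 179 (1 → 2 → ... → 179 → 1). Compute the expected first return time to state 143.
E[T_143 | X_0 = 143] = 179

The chain cycles deterministically, so starting at state 143 it returns in exactly 179 steps. Equivalently, the stationary distribution is uniform π_j = 1/179 for every state j, so by Kac's formula E[T_143] = 1/π_143 = 179.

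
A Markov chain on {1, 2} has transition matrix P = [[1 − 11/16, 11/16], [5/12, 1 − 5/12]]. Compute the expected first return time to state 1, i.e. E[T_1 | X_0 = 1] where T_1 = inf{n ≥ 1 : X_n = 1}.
E[T_1 | X_0 = 1] = 1/π_1 = 53/20

For an irreducible recurrent Markov chain with stationary distribution π, E[T_i | X_0 = i] = 1/π_i (Kac's formula). Here π_1 = (5/12)/(11/16 + 5/12) = (5/12)/(53/48) = 20/53, so E[T_1 | X_0 = 1] = 1/π_1 = (11/16 + 5/12)/(5/12) = (53/48)/(5/12) = 53/20.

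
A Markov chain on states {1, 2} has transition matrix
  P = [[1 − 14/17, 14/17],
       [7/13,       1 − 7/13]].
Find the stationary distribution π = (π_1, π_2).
π_1 = 17/43, π_2 = 26/43

Solve πP = π with π_1 + π_2 = 1. From πP = π: π_1 · (1 − 14/17) + π_2 · 7/13 = π_1 ⇒ π_2 · 7/13 = π_1 · 14/17 ⇒ π_2/π_1 = (14/17)/(7/13) = 26/17. Together with π_1 + π_2 = 1:
  π_1 = (7/13)/(14/17 + 7/13) = (7/13)/(301/221) = 17/43,
  π_2 = (14/17)/(14/17 + 7/13) = (14/17)/(301/221) = 26/43.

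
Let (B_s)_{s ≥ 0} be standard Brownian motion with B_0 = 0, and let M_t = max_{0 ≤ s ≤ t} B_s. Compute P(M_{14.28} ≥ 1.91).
P(M_{14.28} ≥ 1.91) = 2·P(B_{14.28} ≥ 1.91) = 2(1 − Φ(1.91/√14.28)) ≈ 0.6133

By the reflection principle for Brownian motion, P(M_t ≥ a) = 2 · P(B_t ≥ a) for a ≥ 0. Since B_t ~ N(0, t), P(B_t ≥ 1.91) = 1 − Φ(1.91/√t) = 1 − Φ(1.91/√14.28) = 1 − Φ(0.5054). So
  P(M_{14.28} ≥ 1.91) = 2(1 − Φ(0.5054)) ≈ 0.6133.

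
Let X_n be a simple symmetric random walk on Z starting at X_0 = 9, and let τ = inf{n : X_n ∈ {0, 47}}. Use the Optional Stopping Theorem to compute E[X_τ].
E[X_τ] = 9

X_n is a martingale and τ is a bounded-mean stopping time (indeed τ is finite a.s. with bounded expectation since the walk is in a bounded region). By the OST, E[X_τ] = E[X_0] = 9. Equivalently: E[X_τ] = 47 · P(hit 47 first) + 0 · P(hit 0 first) = 47 · (9/47) = 9.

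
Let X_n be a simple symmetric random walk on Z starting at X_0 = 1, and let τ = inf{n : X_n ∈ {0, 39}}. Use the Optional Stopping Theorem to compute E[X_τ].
E[X_τ] = 1

X_n is a martingale and τ is a bounded-mean stopping time (indeed τ is finite a.s. with bounded expectation since the walk is in a bounded region). By the OST, E[X_τ] = E[X_0] = 1. Equivalently: E[X_τ] = 39 · P(hit 39 first) + 0 · P(hit 0 first) = 39 · (1/39) = 1.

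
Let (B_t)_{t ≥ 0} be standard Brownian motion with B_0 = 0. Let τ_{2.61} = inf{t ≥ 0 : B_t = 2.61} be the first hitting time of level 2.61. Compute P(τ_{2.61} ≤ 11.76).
P(τ_{2.61} ≤ 11.76) = 2(1 − Φ(2.61/√11.76)) = 2(1 − Φ(0.7611)) ≈ 0.4466

By the reflection principle for standard BM, P(τ_b ≤ t) = 2 · P(B_t ≥ b). Since B_t ~ N(0, t), P(B_t ≥ 2.61) = 1 − Φ(2.61/√t) = 1 − Φ(2.61/√11.76) = 1 − Φ(0.7611) ≈ 0.22330. Doubling: P(τ_{2.61} ≤ 11.76) ≈ 2 · 0.22330 = 0.44660 ≈ 0.4466.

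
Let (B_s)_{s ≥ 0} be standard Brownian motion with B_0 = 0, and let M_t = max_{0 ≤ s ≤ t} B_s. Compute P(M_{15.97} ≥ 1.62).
P(M_{15.97} ≥ 1.62) = 2·P(B_{15.97} ≥ 1.62) = 2(1 − Φ(1.62/√15.97)) ≈ 0.6852

By the reflection principle for Brownian motion, P(M_t ≥ a) = 2 · P(B_t ≥ a) for a ≥ 0. Since B_t ~ N(0, t), P(B_t ≥ 1.62) = 1 − Φ(1.62/√t) = 1 − Φ(1.62/√15.97) = 1 − Φ(0.4054). So
  P(M_{15.97} ≥ 1.62) = 2(1 − Φ(0.4054)) ≈ 0.6852.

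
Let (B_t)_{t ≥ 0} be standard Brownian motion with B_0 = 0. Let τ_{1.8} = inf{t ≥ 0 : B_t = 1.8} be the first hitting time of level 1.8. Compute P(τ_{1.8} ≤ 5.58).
P(τ_{1.8} ≤ 5.58) = 2(1 − Φ(1.8/√5.58)) = 2(1 − Φ(0.7620)) ≈ 0.4461

By the reflection principle for standard BM, P(τ_b ≤ t) = 2 · P(B_t ≥ b). Since B_t ~ N(0, t), P(B_t ≥ 1.8) = 1 − Φ(1.8/√t) = 1 − Φ(1.8/√5.58) = 1 − Φ(0.7620) ≈ 0.22303. Doubling: P(τ_{1.8} ≤ 5.58) ≈ 2 · 0.22303 = 0.44606 ≈ 0.4461.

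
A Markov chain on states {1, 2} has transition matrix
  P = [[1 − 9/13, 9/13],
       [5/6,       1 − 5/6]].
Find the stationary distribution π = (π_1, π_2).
π_1 = 65/119, π_2 = 54/119

Solve πP = π with π_1 + π_2 = 1. From πP = π: π_1 · (1 − 9/13) + π_2 · 5/6 = π_1 ⇒ π_2 · 5/6 = π_1 · 9/13 ⇒ π_2/π_1 = (9/13)/(5/6) = 54/65. Together with π_1 + π_2 = 1:
  π_1 = (5/6)/(9/13 + 5/6) = (5/6)/(119/78) = 65/119,
  π_2 = (9/13)/(9/13 + 5/6) = (9/13)/(119/78) = 54/119.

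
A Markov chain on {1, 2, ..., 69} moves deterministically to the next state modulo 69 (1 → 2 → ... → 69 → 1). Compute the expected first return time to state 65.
E[T_65 | X_0 = 65] = 69

The chain cycles deterministically, so starting at state 65 it returns in exactly 69 steps. Equivalently, the stationary distribution is uniform π_j = 1/69 for every state j, so by Kac's formula E[T_65] = 1/π_65 = 69.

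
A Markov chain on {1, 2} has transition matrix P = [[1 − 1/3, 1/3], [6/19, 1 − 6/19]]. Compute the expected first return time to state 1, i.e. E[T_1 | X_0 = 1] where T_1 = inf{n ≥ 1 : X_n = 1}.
E[T_1 | X_0 = 1] = 1/π_1 = 37/18

For an irreducible recurrent Markov chain with stationary distribution π, E[T_i | X_0 = i] = 1/π_i (Kac's formula). Here π_1 = (6/19)/(1/3 + 6/19) = (6/19)/(37/57) = 18/37, so E[T_1 | X_0 = 1] = 1/π_1 = (1/3 + 6/19)/(6/19) = (37/57)/(6/19) = 37/18.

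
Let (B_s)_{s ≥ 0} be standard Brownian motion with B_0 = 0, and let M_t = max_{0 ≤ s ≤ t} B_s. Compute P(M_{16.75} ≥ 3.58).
P(M_{16.75} ≥ 3.58) = 2·P(B_{16.75} ≥ 3.58) = 2(1 − Φ(3.58/√16.75)) ≈ 0.3817

By the reflection principle for Brownian motion, P(M_t ≥ a) = 2 · P(B_t ≥ a) for a ≥ 0. Since B_t ~ N(0, t), P(B_t ≥ 3.58) = 1 − Φ(3.58/√t) = 1 − Φ(3.58/√16.75) = 1 − Φ(0.8747). So
  P(M_{16.75} ≥ 3.58) = 2(1 − Φ(0.8747)) ≈ 0.3817.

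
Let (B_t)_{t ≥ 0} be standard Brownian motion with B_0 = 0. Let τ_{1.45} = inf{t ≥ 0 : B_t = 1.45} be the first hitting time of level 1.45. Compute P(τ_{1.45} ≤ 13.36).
P(τ_{1.45} ≤ 13.36) = 2(1 − Φ(1.45/√13.36)) = 2(1 − Φ(0.3967)) ≈ 0.6916

By the reflection principle for standard BM, P(τ_b ≤ t) = 2 · P(B_t ≥ b). Since B_t ~ N(0, t), P(B_t ≥ 1.45) = 1 − Φ(1.45/√t) = 1 − Φ(1.45/√13.36) = 1 − Φ(0.3967) ≈ 0.34579. Doubling: P(τ_{1.45} ≤ 13.36) ≈ 2 · 0.34579 = 0.69158 ≈ 0.6916.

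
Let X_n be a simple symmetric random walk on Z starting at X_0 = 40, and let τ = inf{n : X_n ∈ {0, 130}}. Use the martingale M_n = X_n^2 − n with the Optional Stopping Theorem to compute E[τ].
E[τ] = 3600

M_n = X_n^2 − n is a martingale (since E[X_{n+1}^2 | F_n] = X_n^2 + 1). By OST (τ has finite mean in a bounded region), E[M_τ] = E[M_0] = X_0^2 − 0 = 40^2 = 1600. Also E[M_τ] = E[X_τ^2] − E[τ]. The walk exits at 0 or 130, with P(hit 130 first) = 40/130, so E[X_τ^2] = 130^2 · 40/130 + 0 = 5200. Thus E[τ] = E[X_τ^2] − E[M_τ] = 5200 − 1600 = 3600 = 40(130 − 40) = 3600.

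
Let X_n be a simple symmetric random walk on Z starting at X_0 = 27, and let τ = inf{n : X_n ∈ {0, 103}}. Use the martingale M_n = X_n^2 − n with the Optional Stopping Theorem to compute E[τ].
E[τ] = 2052

M_n = X_n^2 − n is a martingale (since E[X_{n+1}^2 | F_n] = X_n^2 + 1). By OST (τ has finite mean in a bounded region), E[M_τ] = E[M_0] = X_0^2 − 0 = 27^2 = 729. Also E[M_τ] = E[X_τ^2] − E[τ]. The walk exits at 0 or 103, with P(hit 103 first) = 27/103, so E[X_τ^2] = 103^2 · 27/103 + 0 = 2781. Thus E[τ] = E[X_τ^2] − E[M_τ] = 2781 − 729 = 2052 = 27(103 − 27) = 2052.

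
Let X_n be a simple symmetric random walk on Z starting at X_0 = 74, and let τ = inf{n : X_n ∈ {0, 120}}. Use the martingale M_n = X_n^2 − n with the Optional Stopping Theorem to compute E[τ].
E[τ] = 3404

M_n = X_n^2 − n is a martingale (since E[X_{n+1}^2 | F_n] = X_n^2 + 1). By OST (τ has finite mean in a bounded region), E[M_τ] = E[M_0] = X_0^2 − 0 = 74^2 = 5476. Also E[M_τ] = E[X_τ^2] − E[τ]. The walk exits at 0 or 120, with P(hit 120 first) = 74/120, so E[X_τ^2] = 120^2 · 74/120 + 0 = 8880. Thus E[τ] = E[X_τ^2] − E[M_τ] = 8880 − 5476 = 3404 = 74(120 − 74) = 3404.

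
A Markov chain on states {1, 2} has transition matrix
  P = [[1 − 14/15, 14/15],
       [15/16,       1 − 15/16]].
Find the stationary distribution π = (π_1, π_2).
π_1 = 225/449, π_2 = 224/449

Solve πP = π with π_1 + π_2 = 1. From πP = π: π_1 · (1 − 14/15) + π_2 · 15/16 = π_1 ⇒ π_2 · 15/16 = π_1 · 14/15 ⇒ π_2/π_1 = (14/15)/(15/16) = 224/225. Together with π_1 + π_2 = 1:
  π_1 = (15/16)/(14/15 + 15/16) = (15/16)/(449/240) = 225/449,
  π_2 = (14/15)/(14/15 + 15/16) = (14/15)/(449/240) = 224/449.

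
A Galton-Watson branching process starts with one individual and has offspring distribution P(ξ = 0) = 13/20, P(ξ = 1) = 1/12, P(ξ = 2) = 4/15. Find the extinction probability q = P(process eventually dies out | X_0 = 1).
q = 1

Mean offspring μ = 0·13/20 + 1·1/12 + 2·4/15 = 37/60 ≤ 1. For μ ≤ 1 with offspring not concentrated at 1, the Galton-Watson process goes extinct almost surely, so q = 1.
(Algebraic check: The pgf is f(s) = 13/20 + 1/12·s + 4/15·s². The extinction probability q is the smallest fixed point of f in [0, 1]. Setting s = f(s):
  4/15·s² + (1/12 − 1)·s + 13/20 = 0
  4/15·s² − (13/20 + 4/15)·s + 13/20 = 0
which factors as (s − 1)·(4/15·s − 13/20) = 0, giving roots s = 1 and s = (13/20)/(4/15) = 39/16. Since 39/16 ≥ 1, the smallest root in [0, 1] is s = 1.)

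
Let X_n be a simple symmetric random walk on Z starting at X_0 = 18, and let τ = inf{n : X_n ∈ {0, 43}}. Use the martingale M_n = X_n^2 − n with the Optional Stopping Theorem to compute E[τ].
E[τ] = 450

M_n = X_n^2 − n is a martingale (since E[X_{n+1}^2 | F_n] = X_n^2 + 1). By OST (τ has finite mean in a bounded region), E[M_τ] = E[M_0] = X_0^2 − 0 = 18^2 = 324. Also E[M_τ] = E[X_τ^2] − E[τ]. The walk exits at 0 or 43, with P(hit 43 first) = 18/43, so E[X_τ^2] = 43^2 · 18/43 + 0 = 774. Thus E[τ] = E[X_τ^2] − E[M_τ] = 774 − 324 = 450 = 18(43 − 18) = 450.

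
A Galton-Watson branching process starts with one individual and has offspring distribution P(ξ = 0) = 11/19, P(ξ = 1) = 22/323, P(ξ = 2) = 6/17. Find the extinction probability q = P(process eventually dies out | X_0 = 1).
q = 1

Mean offspring μ = 0·11/19 + 1·22/323 + 2·6/17 = 250/323 ≤ 1. For μ ≤ 1 with offspring not concentrated at 1, the Galton-Watson process goes extinct almost surely, so q = 1.
(Algebraic check: The pgf is f(s) = 11/19 + 22/323·s + 6/17·s². The extinction probability q is the smallest fixed point of f in [0, 1]. Setting s = f(s):
  6/17·s² + (22/323 − 1)·s + 11/19 = 0
  6/17·s² − (11/19 + 6/17)·s + 11/19 = 0
which factors as (s − 1)·(6/17·s − 11/19) = 0, giving roots s = 1 and s = (11/19)/(6/17) = 187/114. Since 187/114 ≥ 1, the smallest root in [0, 1] is s = 1.)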